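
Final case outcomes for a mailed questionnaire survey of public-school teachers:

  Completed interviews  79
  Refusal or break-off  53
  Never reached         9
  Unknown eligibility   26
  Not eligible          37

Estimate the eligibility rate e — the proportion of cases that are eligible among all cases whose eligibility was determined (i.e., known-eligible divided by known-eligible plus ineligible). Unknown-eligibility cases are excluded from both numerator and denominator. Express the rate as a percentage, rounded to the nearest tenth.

Eligible (known) → 79 + 53 + 9 = 141
e = 141 / (141 + 37) = 141 / 178 = 0.7921

79.2%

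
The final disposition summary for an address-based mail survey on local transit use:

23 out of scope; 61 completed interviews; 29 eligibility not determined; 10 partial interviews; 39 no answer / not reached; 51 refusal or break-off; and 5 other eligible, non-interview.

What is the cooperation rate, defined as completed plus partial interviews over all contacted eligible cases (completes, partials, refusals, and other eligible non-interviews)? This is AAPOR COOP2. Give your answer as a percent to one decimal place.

55.9%

Top: 61 + 10 = 71
Denom: 61 + 10 + 51 + 5 = 127
COOP2 = 71 / 127 = 0.5591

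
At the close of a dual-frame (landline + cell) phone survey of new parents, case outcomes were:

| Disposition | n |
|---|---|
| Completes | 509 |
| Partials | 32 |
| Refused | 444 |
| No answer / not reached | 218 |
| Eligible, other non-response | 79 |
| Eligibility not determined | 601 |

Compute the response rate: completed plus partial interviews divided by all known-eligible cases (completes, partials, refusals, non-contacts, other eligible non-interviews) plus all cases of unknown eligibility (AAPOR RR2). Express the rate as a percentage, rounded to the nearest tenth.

28.7%

Top = 509 + 32 = 541
Denom = 509 + 32 + 444 + 218 + 79 + 601 = 1883
RR2 = 541 / 1883 = 0.2873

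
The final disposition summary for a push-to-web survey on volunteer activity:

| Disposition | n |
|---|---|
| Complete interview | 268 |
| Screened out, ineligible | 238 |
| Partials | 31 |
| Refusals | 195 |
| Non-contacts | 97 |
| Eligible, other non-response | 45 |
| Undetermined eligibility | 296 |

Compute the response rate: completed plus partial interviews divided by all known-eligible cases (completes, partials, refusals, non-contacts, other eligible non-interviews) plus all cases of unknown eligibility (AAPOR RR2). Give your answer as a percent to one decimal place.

32.1%

Num: 268 + 31 = 299
Base: 268 + 31 + 195 + 97 + 45 + 296 = 932
RR2 = 299 / 932 = 0.3208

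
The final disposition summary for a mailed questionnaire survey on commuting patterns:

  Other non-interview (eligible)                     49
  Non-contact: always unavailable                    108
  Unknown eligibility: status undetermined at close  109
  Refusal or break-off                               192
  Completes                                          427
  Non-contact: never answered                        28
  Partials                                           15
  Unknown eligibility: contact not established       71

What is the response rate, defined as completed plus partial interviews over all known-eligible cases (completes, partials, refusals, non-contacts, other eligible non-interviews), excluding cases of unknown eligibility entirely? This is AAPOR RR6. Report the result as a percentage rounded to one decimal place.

Never reached = 28 + 108 = 136
Unknown eligibility = 71 + 109 = 180
Numerator → 427 + 15 = 442
Base → 427 + 15 + 192 + 136 + 49 = 819
RR6 = 442 / 819 = 0.5397

54.0%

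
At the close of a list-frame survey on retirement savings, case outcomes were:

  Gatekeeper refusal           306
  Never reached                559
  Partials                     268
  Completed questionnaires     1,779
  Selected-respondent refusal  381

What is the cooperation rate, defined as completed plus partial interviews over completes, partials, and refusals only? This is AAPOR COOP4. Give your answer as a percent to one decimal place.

Refusals = 306 + 381 = 687
Top: 1779 + 268 = 2047
Denominator: 1779 + 268 + 687 = 2734
COOP4 = 2047 / 2734 = 0.7487

74.9%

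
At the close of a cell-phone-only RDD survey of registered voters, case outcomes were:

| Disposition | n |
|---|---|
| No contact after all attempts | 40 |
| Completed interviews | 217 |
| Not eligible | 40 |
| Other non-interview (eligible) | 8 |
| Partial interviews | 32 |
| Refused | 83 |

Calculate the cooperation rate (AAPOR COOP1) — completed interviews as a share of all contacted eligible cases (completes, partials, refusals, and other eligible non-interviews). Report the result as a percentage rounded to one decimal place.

63.8%

Top → 217
Base → 217 + 32 + 83 + 8 = 340
COOP1 = 217 / 340 = 0.6382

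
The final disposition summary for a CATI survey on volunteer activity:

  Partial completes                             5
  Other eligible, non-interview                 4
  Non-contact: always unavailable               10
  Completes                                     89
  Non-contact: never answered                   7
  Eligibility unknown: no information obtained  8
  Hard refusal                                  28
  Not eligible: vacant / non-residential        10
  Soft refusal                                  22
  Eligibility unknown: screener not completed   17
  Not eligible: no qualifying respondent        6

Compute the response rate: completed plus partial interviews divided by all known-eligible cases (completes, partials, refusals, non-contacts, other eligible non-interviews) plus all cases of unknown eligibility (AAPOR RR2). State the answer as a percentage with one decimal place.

Refusal or break-off = 28 + 22 = 50
Never reached = 7 + 10 = 17
Undetermined eligibility = 17 + 8 = 25
Screened out, ineligible = 6 + 10 = 16
Num → 89 + 5 = 94
Denominator → 89 + 5 + 50 + 17 + 4 + 25 = 190
RR2 = 94 / 190 = 0.4947

49.5%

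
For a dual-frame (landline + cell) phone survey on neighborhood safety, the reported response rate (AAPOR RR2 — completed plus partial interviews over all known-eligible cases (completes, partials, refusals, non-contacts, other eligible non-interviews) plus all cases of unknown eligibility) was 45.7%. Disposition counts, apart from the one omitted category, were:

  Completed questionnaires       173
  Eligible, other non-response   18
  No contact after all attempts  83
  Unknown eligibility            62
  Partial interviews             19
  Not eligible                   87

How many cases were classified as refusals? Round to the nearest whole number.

Num → 173 + 19 = 192
RR2 = 192 / D = 0.457
D = 192 / 0.457 = 420.1
Rest of base = 355
refusals = 420.1 − 355 ≈ 65

65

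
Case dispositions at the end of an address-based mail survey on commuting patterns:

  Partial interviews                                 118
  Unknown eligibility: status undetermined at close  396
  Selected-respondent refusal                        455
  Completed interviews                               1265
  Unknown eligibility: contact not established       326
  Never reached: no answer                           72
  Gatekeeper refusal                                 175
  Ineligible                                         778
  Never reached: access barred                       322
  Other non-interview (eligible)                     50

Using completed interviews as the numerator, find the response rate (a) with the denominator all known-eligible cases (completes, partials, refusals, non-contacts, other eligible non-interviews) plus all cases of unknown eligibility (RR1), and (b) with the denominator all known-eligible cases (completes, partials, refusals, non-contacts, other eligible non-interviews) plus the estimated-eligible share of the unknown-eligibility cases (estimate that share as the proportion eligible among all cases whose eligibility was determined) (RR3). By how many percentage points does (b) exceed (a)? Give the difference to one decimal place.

Refusals = 175 + 455 = 630
Non-contacts = 72 + 322 = 394
Eligibility not determined = 326 + 396 = 722
Numerator: 1265
Denominator: 1265 + 118 + 630 + 394 + 50 + 722 = 3179
RR1 = 1265 / 3179 = 0.3979
Eligible (known): 1265 + 118 + 630 + 394 + 50 = 2457
e = 2457 / (2457 + 778) = 2457 / 3235 = 0.7595
Eligible share of unknowns: 0.7595 × 722 = 548.36
Denominator: 2457 + 548.36 = 3005.36
RR3 = 1265 / 3005.36 = 0.4209
Difference = 42.09 − 39.79 = 2.30 percentage points

2.3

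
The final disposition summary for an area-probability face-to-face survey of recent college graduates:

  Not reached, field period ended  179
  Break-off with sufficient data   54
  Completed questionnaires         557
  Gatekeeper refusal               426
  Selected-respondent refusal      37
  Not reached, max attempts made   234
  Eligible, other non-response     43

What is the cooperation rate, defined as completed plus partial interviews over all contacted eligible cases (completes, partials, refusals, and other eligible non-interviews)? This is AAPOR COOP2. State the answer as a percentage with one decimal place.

54.7%

Declined to participate = 426 + 37 = 463
Non-contacts = 179 + 234 = 413
Top → 557 + 54 = 611
Base → 557 + 54 + 463 + 43 = 1117
COOP2 = 611 / 1117 = 0.5470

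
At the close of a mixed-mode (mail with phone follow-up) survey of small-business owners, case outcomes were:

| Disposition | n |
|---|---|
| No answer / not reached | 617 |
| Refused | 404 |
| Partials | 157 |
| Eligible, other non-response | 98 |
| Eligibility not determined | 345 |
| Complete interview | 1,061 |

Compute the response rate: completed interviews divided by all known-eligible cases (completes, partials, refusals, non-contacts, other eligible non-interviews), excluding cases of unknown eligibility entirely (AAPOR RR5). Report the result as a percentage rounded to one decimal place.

45.4%

Num = 1061
Denom = 1061 + 157 + 404 + 617 + 98 = 2337
RR5 = 1061 / 2337 = 0.4540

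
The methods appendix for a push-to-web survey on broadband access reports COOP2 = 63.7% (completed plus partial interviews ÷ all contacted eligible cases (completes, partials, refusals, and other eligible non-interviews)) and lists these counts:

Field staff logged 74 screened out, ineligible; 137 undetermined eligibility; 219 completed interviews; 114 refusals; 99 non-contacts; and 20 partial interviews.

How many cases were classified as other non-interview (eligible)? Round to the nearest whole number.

22

Numerator → 219 + 20 = 239
COOP2 = 239 / D = 0.637
D = 239 / 0.637 = 375.2
Remaining denominator categories sum to 353
other non-interview (eligible) = 375.2 − 353 ≈ 22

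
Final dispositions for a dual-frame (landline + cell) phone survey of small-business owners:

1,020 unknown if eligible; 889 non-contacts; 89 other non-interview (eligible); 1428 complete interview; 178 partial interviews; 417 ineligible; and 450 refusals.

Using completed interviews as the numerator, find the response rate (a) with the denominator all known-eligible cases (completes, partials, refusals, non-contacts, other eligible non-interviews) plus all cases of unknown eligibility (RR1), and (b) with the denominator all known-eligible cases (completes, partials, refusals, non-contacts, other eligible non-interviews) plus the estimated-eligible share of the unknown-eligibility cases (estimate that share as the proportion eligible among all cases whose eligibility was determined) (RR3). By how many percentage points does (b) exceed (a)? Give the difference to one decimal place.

Numerator → 1428
Denom → 1428 + 178 + 450 + 889 + 89 + 1020 = 4054
RR1 = 1428 / 4054 = 0.3522
Known eligible → 1428 + 178 + 450 + 889 + 89 = 3034
e = 3034 / (3034 + 417) = 3034 / 3451 = 0.8792
Estimated eligible among unknowns → 0.8792 × 1020 = 896.78
Denom → 3034 + 896.78 = 3930.78
RR3 = 1428 / 3930.78 = 0.3633
Difference = 36.33 − 35.22 = 1.11 percentage points

1.1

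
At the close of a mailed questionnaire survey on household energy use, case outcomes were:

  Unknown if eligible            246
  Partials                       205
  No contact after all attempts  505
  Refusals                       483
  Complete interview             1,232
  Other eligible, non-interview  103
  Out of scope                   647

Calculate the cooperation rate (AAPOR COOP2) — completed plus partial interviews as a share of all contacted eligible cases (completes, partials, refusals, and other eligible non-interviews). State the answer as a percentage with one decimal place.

Numerator = 1232 + 205 = 1437
Denom = 1232 + 205 + 483 + 103 = 2023
COOP2 = 1437 / 2023 = 0.7103

71.0%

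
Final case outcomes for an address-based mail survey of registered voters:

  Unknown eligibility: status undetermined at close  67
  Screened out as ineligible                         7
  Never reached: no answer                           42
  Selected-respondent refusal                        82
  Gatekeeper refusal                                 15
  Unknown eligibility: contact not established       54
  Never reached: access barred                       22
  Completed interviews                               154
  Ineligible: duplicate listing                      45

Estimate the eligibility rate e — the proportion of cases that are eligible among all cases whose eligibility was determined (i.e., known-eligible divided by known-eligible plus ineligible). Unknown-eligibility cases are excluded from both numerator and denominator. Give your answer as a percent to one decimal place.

Refusals = 15 + 82 = 97
No answer / not reached = 42 + 22 = 64
Undetermined eligibility = 54 + 67 = 121
Out of scope = 7 + 45 = 52
Eligible (known) = 154 + 97 + 64 = 315
e = 315 / (315 + 52) = 315 / 367 = 0.8583

85.8%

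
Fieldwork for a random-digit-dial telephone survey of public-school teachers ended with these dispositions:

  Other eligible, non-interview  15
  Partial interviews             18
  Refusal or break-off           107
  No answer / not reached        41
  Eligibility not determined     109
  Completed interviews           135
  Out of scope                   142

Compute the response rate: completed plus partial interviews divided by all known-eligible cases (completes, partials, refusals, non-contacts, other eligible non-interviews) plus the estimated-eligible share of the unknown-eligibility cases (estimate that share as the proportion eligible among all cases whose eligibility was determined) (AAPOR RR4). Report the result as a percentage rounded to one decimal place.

39.1%

Top: 135 + 18 = 153
Eligible (known): 135 + 18 + 107 + 41 + 15 = 316
e = 316 / (316 + 142) = 316 / 458 = 0.6900
Eligible share of unknowns: 0.6900 × 109 = 75.21
Denominator: 316 + 75.21 = 391.21
RR4 = 153 / 391.21 = 0.3911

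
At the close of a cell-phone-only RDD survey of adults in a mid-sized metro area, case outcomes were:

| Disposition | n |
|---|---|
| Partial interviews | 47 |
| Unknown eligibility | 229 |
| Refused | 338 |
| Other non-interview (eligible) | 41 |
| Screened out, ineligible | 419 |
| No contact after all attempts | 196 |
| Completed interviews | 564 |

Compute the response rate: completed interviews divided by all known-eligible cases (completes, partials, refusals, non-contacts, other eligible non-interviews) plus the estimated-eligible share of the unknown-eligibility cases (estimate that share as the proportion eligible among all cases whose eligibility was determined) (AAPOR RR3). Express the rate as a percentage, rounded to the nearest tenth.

Num = 564
Eligible (known) = 564 + 47 + 338 + 196 + 41 = 1186
e = 1186 / (1186 + 419) = 1186 / 1605 = 0.7389
Estimated eligible among unknowns = 0.7389 × 229 = 169.21
Denominator = 1186 + 169.21 = 1355.21
RR3 = 564 / 1355.21 = 0.4162

41.6%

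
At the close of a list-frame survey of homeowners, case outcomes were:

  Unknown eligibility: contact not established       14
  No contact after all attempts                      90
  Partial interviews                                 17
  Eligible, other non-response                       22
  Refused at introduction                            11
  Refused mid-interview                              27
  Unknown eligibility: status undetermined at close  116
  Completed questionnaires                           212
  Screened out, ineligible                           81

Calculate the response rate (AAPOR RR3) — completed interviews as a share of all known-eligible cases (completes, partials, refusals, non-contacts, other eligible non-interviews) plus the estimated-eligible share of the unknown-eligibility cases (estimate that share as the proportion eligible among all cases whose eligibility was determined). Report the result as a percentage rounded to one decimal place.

Declined to participate = 11 + 27 = 38
Unknown if eligible = 14 + 116 = 130
Numerator: 212
Known eligible: 212 + 17 + 38 + 90 + 22 = 379
e = 379 / (379 + 81) = 379 / 460 = 0.8239
e × U: 0.8239 × 130 = 107.11
Denom: 379 + 107.11 = 486.11
RR3 = 212 / 486.11 = 0.4361

43.6%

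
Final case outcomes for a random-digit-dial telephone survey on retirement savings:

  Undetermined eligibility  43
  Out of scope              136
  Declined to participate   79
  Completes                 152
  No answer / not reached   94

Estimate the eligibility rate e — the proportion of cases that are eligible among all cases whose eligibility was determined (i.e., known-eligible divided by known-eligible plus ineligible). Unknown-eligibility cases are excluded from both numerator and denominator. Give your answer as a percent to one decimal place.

70.5%

Eligible (known) = 152 + 79 + 94 = 325
e = 325 / (325 + 136) = 325 / 461 = 0.7050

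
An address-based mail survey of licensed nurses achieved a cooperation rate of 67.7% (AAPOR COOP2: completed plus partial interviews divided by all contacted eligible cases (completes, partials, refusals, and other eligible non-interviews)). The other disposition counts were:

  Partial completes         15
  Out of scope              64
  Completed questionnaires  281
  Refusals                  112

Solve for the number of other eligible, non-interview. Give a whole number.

29

Num: 281 + 15 = 296
COOP2 = 296 / D = 0.677
D = 296 / 0.677 = 437.2
Other denominator terms total 408
other eligible, non-interview = 437.2 − 408 ≈ 29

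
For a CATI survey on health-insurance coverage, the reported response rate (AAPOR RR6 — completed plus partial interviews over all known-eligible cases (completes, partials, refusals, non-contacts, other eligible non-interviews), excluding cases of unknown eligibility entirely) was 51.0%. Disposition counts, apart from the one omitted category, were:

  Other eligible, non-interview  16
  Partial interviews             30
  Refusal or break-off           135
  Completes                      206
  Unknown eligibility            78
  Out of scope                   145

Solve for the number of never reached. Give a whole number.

Top = 206 + 30 = 236
RR6 = 236 / D = 0.510
D = 236 / 0.510 = 462.7
Other denominator terms total 387
never reached = 462.7 − 387 ≈ 76

76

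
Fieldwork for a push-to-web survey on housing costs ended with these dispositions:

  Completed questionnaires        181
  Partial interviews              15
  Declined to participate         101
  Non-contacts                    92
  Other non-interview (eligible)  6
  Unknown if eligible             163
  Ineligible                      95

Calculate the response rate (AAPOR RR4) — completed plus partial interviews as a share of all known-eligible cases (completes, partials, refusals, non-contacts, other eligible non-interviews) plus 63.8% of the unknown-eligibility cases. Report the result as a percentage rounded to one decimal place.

39.3%

Num = 181 + 15 = 196
Determined eligible = 181 + 15 + 101 + 92 + 6 = 395
e × U = 0.6380 × 163 = 103.99
Denominator = 395 + 103.99 = 498.99
RR4 = 196 / 498.99 = 0.3928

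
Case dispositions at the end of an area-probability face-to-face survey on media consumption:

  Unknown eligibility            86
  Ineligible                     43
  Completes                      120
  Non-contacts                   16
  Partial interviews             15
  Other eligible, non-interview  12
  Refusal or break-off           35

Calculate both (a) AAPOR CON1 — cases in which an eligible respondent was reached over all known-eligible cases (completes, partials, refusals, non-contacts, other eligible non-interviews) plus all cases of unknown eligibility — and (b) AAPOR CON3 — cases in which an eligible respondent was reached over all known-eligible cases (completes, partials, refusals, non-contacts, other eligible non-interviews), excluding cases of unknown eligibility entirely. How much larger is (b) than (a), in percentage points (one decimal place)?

Top: 120 + 15 + 35 + 12 = 182
Denominator: 120 + 15 + 35 + 16 + 12 + 86 = 284
CON1 = 182 / 284 = 0.6408
Denominator: 120 + 15 + 35 + 16 + 12 = 198
CON3 = 182 / 198 = 0.9192
Difference = 91.92 − 64.08 = 27.84 percentage points

27.8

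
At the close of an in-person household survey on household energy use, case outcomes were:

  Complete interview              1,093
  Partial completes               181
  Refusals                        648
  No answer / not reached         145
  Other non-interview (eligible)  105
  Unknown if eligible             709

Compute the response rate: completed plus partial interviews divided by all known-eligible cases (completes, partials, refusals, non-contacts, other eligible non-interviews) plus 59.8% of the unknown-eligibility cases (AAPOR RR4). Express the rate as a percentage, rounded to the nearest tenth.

Num: 1093 + 181 = 1274
Known eligible: 1093 + 181 + 648 + 145 + 105 = 2172
e × U: 0.5980 × 709 = 423.98
Denom: 2172 + 423.98 = 2595.98
RR4 = 1274 / 2595.98 = 0.4908

49.1%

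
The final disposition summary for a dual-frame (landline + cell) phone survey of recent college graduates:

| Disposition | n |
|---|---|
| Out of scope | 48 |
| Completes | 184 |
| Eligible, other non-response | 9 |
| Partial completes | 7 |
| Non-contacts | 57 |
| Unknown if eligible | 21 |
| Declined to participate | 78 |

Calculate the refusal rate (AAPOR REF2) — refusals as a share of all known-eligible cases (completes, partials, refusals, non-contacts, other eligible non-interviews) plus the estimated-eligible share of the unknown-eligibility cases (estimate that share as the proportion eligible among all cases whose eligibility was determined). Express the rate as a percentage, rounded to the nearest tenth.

22.1%

Numerator = 78
Known eligible = 184 + 7 + 78 + 57 + 9 = 335
e = 335 / (335 + 48) = 335 / 383 = 0.8747
Eligible share of unknowns = 0.8747 × 21 = 18.37
Base = 335 + 18.37 = 353.37
REF2 = 78 / 353.37 = 0.2207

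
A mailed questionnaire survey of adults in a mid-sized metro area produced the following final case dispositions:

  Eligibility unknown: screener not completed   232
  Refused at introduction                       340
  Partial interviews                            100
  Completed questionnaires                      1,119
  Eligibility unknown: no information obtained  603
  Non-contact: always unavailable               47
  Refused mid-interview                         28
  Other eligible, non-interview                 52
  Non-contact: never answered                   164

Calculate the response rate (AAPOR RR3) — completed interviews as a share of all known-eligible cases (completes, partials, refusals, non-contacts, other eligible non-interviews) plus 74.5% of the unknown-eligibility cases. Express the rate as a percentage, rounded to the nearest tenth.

45.3%

Refusal or break-off = 340 + 28 = 368
No contact after all attempts = 164 + 47 = 211
Undetermined eligibility = 232 + 603 = 835
Numerator → 1119
Known eligible → 1119 + 100 + 368 + 211 + 52 = 1850
Estimated eligible among unknowns → 0.7450 × 835 = 622.08
Denominator → 1850 + 622.08 = 2472.08
RR3 = 1119 / 2472.08 = 0.4527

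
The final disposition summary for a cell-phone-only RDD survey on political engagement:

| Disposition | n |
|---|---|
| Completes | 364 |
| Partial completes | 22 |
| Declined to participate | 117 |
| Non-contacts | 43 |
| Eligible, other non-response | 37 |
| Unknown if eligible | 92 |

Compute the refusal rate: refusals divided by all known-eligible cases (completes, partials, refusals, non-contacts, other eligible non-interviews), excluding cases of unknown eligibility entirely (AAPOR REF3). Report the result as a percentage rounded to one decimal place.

Num → 117
Base → 364 + 22 + 117 + 43 + 37 = 583
REF3 = 117 / 583 = 0.2007

20.1%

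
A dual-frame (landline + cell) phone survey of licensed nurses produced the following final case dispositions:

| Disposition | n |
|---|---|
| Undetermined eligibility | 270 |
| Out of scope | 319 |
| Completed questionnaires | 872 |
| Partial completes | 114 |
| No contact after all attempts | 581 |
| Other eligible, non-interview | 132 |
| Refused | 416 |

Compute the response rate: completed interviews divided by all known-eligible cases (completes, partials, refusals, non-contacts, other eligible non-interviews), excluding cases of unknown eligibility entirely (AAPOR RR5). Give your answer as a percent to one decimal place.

41.2%

Numerator: 872
Denom: 872 + 114 + 416 + 581 + 132 = 2115
RR5 = 872 / 2115 = 0.4123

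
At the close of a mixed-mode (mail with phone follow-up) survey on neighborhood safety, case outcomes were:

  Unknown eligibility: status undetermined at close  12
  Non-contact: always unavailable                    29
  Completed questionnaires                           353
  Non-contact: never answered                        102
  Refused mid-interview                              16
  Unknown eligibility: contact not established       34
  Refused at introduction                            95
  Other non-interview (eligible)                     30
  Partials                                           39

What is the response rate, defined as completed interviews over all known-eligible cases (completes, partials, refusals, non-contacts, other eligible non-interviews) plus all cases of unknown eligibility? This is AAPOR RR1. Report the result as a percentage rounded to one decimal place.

Refusal or break-off = 95 + 16 = 111
Never reached = 102 + 29 = 131
Eligibility not determined = 34 + 12 = 46
Num: 353
Base: 353 + 39 + 111 + 131 + 30 + 46 = 710
RR1 = 353 / 710 = 0.4972

49.7%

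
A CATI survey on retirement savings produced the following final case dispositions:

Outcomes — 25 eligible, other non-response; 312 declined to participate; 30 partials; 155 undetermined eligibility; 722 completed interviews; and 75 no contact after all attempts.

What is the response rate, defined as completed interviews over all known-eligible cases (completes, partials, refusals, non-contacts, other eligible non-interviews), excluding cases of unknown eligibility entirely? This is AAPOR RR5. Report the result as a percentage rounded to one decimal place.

Num → 722
Denominator → 722 + 30 + 312 + 75 + 25 = 1164
RR5 = 722 / 1164 = 0.6203

62.0%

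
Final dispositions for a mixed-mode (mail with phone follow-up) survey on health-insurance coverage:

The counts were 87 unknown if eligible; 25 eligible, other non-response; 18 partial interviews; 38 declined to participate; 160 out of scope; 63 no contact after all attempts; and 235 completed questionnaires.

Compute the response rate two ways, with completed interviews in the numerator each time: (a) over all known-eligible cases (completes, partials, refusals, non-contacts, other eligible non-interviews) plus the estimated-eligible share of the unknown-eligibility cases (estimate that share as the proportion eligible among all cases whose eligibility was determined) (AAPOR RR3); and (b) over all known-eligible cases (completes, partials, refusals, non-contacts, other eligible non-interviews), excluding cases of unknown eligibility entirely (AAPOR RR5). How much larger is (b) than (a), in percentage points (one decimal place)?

8.6

Num: 235
Known eligible: 235 + 18 + 38 + 63 + 25 = 379
e = 379 / (379 + 160) = 379 / 539 = 0.7032
e × U: 0.7032 × 87 = 61.18
Denom: 379 + 61.18 = 440.18
RR3 = 235 / 440.18 = 0.5339
Denom: 235 + 18 + 38 + 63 + 25 = 379
RR5 = 235 / 379 = 0.6201
Difference = 62.01 − 53.39 = 8.62 percentage points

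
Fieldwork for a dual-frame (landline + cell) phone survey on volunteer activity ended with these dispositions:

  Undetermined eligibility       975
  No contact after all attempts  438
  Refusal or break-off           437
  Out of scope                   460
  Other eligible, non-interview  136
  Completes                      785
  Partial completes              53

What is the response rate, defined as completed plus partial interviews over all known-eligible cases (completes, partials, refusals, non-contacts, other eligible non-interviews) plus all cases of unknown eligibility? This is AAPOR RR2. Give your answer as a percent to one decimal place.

29.7%

Top → 785 + 53 = 838
Denominator → 785 + 53 + 437 + 438 + 136 + 975 = 2824
RR2 = 838 / 2824 = 0.2967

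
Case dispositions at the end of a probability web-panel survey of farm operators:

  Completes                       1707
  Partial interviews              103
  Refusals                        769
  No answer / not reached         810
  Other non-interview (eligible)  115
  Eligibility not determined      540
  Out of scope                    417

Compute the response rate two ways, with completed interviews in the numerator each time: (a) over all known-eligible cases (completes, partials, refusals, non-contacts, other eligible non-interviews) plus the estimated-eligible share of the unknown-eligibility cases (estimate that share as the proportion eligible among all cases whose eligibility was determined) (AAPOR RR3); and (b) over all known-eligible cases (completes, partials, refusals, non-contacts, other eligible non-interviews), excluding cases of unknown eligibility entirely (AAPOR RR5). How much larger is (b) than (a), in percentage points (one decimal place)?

Num: 1707
Determined eligible: 1707 + 103 + 769 + 810 + 115 = 3504
e = 3504 / (3504 + 417) = 3504 / 3921 = 0.8936
e × U: 0.8936 × 540 = 482.54
Denominator: 3504 + 482.54 = 3986.54
RR3 = 1707 / 3986.54 = 0.4282
Denominator: 1707 + 103 + 769 + 810 + 115 = 3504
RR5 = 1707 / 3504 = 0.4872
Difference = 48.72 − 42.82 = 5.90 percentage points

5.9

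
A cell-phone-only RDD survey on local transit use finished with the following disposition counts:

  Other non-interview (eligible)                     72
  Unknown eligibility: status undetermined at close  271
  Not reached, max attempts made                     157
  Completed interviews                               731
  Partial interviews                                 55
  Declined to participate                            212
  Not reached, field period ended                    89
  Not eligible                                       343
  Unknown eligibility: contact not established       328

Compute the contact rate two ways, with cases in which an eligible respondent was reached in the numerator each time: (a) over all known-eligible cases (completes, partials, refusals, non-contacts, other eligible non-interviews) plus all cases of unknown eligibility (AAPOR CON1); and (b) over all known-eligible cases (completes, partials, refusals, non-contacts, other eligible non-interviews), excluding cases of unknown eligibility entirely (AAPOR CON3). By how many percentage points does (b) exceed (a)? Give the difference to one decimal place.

Non-contacts = 89 + 157 = 246
Unknown eligibility = 328 + 271 = 599
Numerator: 731 + 55 + 212 + 72 = 1070
Denom: 731 + 55 + 212 + 246 + 72 + 599 = 1915
CON1 = 1070 / 1915 = 0.5587
Denom: 731 + 55 + 212 + 246 + 72 = 1316
CON3 = 1070 / 1316 = 0.8131
Difference = 81.31 − 55.87 = 25.44 percentage points

25.4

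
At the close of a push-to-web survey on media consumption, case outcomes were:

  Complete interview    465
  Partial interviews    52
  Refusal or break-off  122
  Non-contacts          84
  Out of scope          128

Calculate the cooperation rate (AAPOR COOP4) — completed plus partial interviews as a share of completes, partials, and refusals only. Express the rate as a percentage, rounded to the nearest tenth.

Num: 465 + 52 = 517
Base: 465 + 52 + 122 = 639
COOP4 = 517 / 639 = 0.8091

80.9%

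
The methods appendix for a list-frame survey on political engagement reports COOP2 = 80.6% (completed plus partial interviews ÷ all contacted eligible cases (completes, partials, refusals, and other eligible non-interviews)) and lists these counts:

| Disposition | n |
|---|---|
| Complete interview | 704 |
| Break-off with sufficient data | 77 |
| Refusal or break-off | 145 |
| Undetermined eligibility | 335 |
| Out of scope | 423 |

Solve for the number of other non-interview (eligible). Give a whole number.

Numerator: 704 + 77 = 781
COOP2 = 781 / D = 0.806
D = 781 / 0.806 = 969.0
Other denominator terms total 926
other non-interview (eligible) = 969.0 − 926 ≈ 43

43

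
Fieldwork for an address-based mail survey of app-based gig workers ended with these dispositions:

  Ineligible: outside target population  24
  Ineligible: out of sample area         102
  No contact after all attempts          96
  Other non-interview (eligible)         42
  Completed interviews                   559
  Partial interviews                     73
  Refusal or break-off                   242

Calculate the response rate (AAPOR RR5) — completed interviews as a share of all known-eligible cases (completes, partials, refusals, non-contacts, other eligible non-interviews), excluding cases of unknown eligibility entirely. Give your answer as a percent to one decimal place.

Out of scope = 24 + 102 = 126
Numerator: 559
Base: 559 + 73 + 242 + 96 + 42 = 1012
RR5 = 559 / 1012 = 0.5524

55.2%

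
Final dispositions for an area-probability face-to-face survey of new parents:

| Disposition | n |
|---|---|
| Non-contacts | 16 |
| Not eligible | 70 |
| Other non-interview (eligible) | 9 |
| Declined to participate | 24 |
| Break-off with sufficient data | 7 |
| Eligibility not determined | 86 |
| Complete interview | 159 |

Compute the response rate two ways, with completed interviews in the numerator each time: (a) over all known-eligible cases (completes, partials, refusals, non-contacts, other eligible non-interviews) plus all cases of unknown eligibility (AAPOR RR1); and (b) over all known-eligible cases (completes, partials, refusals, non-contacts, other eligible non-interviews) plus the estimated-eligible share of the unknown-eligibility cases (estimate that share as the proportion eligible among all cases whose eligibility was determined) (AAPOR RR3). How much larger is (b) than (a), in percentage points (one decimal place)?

4.0

Top = 159
Denom = 159 + 7 + 24 + 16 + 9 + 86 = 301
RR1 = 159 / 301 = 0.5282
Determined eligible = 159 + 7 + 24 + 16 + 9 = 215
e = 215 / (215 + 70) = 215 / 285 = 0.7544
Estimated eligible among unknowns = 0.7544 × 86 = 64.88
Denom = 215 + 64.88 = 279.88
RR3 = 159 / 279.88 = 0.5681
Difference = 56.81 − 52.82 = 3.99 percentage points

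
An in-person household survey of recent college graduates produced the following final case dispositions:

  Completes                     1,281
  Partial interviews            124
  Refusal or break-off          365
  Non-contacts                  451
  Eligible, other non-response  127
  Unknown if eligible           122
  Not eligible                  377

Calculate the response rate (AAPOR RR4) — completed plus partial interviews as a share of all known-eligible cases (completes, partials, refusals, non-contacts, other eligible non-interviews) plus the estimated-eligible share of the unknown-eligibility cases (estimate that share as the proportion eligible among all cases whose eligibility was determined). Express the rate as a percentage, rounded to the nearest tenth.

57.3%

Top = 1281 + 124 = 1405
Determined eligible = 1281 + 124 + 365 + 451 + 127 = 2348
e = 2348 / (2348 + 377) = 2348 / 2725 = 0.8617
Eligible share of unknowns = 0.8617 × 122 = 105.13
Denominator = 2348 + 105.13 = 2453.13
RR4 = 1405 / 2453.13 = 0.5727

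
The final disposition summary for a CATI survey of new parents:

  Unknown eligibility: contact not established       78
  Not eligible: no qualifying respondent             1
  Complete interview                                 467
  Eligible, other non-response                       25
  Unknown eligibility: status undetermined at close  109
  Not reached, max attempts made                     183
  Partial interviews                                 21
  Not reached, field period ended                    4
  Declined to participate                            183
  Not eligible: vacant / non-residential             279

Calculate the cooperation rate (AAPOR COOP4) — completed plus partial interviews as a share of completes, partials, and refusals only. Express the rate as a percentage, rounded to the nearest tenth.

Never reached = 4 + 183 = 187
Undetermined eligibility = 78 + 109 = 187
Screened out, ineligible = 1 + 279 = 280
Num: 467 + 21 = 488
Denom: 467 + 21 + 183 = 671
COOP4 = 488 / 671 = 0.7273

72.7%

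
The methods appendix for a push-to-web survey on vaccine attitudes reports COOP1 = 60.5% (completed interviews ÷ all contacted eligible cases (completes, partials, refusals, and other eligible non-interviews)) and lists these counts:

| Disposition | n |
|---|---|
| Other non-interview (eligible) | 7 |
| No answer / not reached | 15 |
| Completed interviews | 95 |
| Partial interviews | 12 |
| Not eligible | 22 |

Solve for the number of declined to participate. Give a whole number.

COOP1 = 95 / D = 0.605
D = 95 / 0.605 = 157.0
Remaining denominator categories sum to 114
declined to participate = 157.0 − 114 ≈ 43

43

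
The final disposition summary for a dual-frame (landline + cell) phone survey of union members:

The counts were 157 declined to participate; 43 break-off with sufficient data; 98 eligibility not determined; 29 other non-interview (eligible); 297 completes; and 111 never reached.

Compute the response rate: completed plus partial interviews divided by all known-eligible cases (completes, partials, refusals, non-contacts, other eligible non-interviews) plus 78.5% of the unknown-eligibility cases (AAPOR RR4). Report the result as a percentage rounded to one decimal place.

47.6%

Numerator → 297 + 43 = 340
Eligible (known) → 297 + 43 + 157 + 111 + 29 = 637
Eligible share of unknowns → 0.7850 × 98 = 76.93
Base → 637 + 76.93 = 713.93
RR4 = 340 / 713.93 = 0.4762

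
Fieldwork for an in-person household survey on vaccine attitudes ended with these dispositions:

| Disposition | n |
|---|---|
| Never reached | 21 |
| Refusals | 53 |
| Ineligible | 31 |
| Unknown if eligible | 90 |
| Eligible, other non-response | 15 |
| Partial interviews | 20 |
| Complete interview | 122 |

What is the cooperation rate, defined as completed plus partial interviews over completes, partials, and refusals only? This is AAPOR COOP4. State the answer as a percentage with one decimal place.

72.8%

Top = 122 + 20 = 142
Base = 122 + 20 + 53 = 195
COOP4 = 142 / 195 = 0.7282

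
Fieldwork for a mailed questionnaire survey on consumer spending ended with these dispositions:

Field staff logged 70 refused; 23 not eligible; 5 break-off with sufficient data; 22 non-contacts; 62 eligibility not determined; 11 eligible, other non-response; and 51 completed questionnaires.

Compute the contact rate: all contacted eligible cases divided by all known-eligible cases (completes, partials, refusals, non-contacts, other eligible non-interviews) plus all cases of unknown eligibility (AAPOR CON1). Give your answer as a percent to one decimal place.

62.0%

Num → 51 + 5 + 70 + 11 = 137
Base → 51 + 5 + 70 + 22 + 11 + 62 = 221
CON1 = 137 / 221 = 0.6199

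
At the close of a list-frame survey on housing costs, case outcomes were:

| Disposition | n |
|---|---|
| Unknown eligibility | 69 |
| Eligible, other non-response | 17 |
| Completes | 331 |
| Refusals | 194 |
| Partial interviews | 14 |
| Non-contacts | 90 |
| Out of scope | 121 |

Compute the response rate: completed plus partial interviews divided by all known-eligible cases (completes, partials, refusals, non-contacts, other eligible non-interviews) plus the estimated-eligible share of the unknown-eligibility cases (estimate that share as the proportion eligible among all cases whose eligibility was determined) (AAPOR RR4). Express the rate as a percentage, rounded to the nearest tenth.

Num: 331 + 14 = 345
Known eligible: 331 + 14 + 194 + 90 + 17 = 646
e = 646 / (646 + 121) = 646 / 767 = 0.8422
Eligible share of unknowns: 0.8422 × 69 = 58.11
Denom: 646 + 58.11 = 704.11
RR4 = 345 / 704.11 = 0.4900

49.0%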